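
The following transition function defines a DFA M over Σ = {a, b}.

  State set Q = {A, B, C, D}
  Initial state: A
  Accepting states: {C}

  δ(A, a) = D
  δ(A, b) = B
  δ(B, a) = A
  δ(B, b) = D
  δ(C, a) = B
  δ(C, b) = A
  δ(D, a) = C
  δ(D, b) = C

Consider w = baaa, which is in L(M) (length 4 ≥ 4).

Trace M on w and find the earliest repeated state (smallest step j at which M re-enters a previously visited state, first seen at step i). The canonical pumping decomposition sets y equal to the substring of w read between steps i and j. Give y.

ba

State sequence: A -b-> B -a-> A -a-> D -a-> C
First repeat at step 2: A was already visited.

So i = 0, j = 2, giving x = w[0:0] = ε, y = w[0:2] = ba, z = w[2:4] = aa.
Check: |xy| = 2 ≤ 4 and |y| = 2 ≥ 1. Reading y takes M from A back to A, so every xyⁱz is accepted.
With |Q| = 4, pigeonhole forces a state repeat no later than step 4; the substring read between the first and second visits to that state can be pumped.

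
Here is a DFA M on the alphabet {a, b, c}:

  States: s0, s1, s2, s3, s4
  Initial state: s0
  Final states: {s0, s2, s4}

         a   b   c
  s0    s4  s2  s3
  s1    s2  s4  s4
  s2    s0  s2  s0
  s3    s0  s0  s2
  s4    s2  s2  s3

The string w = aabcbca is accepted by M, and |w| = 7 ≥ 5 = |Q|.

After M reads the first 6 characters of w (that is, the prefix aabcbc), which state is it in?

s0

Run of M on the first 6 characters of w = a a b c b c:
  step 0: s0  (start)
  step 1: s4  (read a: s0→s4)
  step 2: s2  (read a: s4→s2)
  step 3: s2  (read b: s2→s2)
  step 4: s0  (read c: s2→s0)
  step 5: s2  (read b: s0→s2)
  step 6: s0  (read c: s2→s0)

After reading 6 characters, M is in state s0.
(This kind of state-tracing is the core of the pumping-lemma construction: with 5 states, pigeonhole forces a repeat within the first 5 steps.)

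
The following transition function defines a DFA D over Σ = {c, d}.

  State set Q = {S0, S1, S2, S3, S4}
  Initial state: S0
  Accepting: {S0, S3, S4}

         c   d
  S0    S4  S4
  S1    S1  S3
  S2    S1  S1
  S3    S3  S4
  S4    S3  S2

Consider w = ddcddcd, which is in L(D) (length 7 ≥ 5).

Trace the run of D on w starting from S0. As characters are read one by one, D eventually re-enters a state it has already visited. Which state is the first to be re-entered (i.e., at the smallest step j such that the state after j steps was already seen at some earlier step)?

Run of D on w = d d c d d c d:
  step 0: S0  (start)
  step 1: S4  (read d: S0→S4)
  step 2: S2  (read d: S4→S2)
  step 3: S1  (read c: S2→S1)
  step 4: S3  (read d: S1→S3)
  step 5: S4  (read d: S3→S4)   ← first repeat (S4 seen earlier)
  step 6: S3  (read c: S4→S3)
  step 7: S4  (read d: S3→S4)

The earliest repeat is at step j = 5: D is in S4, which it already visited at step i = 1.

S4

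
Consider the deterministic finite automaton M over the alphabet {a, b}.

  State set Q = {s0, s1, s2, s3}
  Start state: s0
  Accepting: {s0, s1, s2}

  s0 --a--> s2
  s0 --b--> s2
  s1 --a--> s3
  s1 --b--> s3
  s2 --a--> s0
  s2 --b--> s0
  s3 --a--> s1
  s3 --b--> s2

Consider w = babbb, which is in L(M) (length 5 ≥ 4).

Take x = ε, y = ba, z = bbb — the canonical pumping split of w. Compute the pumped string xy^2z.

bababbb

xy^2z = ε·ba·ba·bbb = bababbb.
Reading y = ba takes M from s0 back to s0, so after x·y·y the machine is still in s0, and z then leads to the accepting state s2. Hence bababbb ∈ L(M).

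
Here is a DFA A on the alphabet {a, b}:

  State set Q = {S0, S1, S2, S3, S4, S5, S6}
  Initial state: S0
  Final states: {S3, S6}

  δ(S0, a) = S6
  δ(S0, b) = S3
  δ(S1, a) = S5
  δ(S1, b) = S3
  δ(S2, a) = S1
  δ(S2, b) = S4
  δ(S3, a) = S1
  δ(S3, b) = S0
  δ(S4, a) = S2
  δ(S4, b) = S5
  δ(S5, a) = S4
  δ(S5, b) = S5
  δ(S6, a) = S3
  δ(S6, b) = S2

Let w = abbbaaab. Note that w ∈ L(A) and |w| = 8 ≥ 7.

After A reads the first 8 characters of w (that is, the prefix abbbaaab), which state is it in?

S3

Run of A on the first 8 characters of w = a b b b a a a b:
  step 0: S0  (start)
  step 1: S6  (read a: S0→S6)
  step 2: S2  (read b: S6→S2)
  step 3: S4  (read b: S2→S4)
  step 4: S5  (read b: S4→S5)
  step 5: S4  (read a: S5→S4)
  step 6: S2  (read a: S4→S2)
  step 7: S1  (read a: S2→S1)
  step 8: S3  (read b: S1→S3)

After reading 8 characters, A is in state S3.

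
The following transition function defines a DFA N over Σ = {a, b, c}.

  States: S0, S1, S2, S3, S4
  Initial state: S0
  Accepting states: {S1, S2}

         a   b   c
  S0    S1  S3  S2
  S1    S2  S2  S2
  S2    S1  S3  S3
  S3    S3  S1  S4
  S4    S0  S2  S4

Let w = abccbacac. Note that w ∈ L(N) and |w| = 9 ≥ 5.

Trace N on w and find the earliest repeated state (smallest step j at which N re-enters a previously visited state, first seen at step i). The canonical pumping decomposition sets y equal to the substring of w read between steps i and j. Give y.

Run of N on w = a b c c b a c a c:
  step 0: S0  (start)
  step 1: S1  (read a: S0→S1)
  step 2: S2  (read b: S1→S2)
  step 3: S3  (read c: S2→S3)
  step 4: S4  (read c: S3→S4)
  step 5: S2  (read b: S4→S2)   ← first repeat (S2 seen earlier)
  step 6: S1  (read a: S2→S1)
  step 7: S2  (read c: S1→S2)
  step 8: S1  (read a: S2→S1)
  step 9: S2  (read c: S1→S2)

So i = 2, j = 5, giving x = w[0:2] = ab, y = w[2:5] = ccb, z = w[5:9] = acac.
Check: |xy| = 5 ≤ 5 and |y| = 3 ≥ 1. Reading y takes N from S2 back to S2, so every xyⁱz is accepted.
The DFA has 5 states, so the proof of the pumping lemma guarantees a repeated state among the first 5+1 visited; the segment between the two visits is the pumpable y.

ccb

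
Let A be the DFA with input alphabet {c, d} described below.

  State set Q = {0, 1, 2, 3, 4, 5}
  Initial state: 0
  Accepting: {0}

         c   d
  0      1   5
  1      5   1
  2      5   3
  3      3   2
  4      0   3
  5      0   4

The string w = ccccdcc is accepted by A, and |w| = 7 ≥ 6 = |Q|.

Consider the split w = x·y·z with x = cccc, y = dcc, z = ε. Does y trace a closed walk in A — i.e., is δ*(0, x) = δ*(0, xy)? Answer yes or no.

no

Run of A on the first 7 characters of w = c c c c d c c:
  step 0: 0  (start)
  step 1: 1  (read c: 0→1)
  step 2: 5  (read c: 1→5)
  step 3: 0  (read c: 5→0)
  step 4: 1  (read c: 0→1)
  step 5: 1  (read d: 1→1)
  step 6: 5  (read c: 1→5)
  step 7: 0  (read c: 5→0)

After x (step 4): 1. After xy (step 7): 0.
They differ (1 ≠ 0), so y is not a cycle from the state after x; this split is not the one the pumping-lemma construction produces, and pumping y need not keep the string in L(A).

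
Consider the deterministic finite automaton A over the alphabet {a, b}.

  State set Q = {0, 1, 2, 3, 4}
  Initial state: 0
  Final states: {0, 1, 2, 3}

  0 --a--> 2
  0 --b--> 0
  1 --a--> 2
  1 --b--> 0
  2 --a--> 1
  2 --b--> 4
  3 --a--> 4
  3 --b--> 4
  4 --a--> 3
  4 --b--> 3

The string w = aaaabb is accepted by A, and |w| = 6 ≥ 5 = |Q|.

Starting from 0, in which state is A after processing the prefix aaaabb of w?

Run of A on the first 6 characters of w = a a a a b b:
  step 0: 0  (start)
  step 1: 2  (read a: 0→2)
  step 2: 1  (read a: 2→1)
  step 3: 2  (read a: 1→2)
  step 4: 1  (read a: 2→1)
  step 5: 0  (read b: 1→0)
  step 6: 0  (read b: 0→0)

After reading 6 characters, A is in state 0.

0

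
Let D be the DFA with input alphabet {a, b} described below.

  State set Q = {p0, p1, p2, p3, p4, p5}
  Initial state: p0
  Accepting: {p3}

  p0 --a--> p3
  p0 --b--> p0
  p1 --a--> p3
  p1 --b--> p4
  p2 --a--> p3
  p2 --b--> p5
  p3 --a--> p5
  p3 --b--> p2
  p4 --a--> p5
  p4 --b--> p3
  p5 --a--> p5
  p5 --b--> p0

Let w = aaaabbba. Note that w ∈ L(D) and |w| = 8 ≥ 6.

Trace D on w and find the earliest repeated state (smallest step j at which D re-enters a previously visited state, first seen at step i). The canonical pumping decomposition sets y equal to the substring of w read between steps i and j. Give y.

a

State sequence: p0 -a-> p3 -a-> p5 -a-> p5 -a-> p5 -b-> p0 -b-> p0 -b-> p0 -a-> p3
First repeat at step 3: p5 was already visited.

So i = 2, j = 3, giving x = w[0:2] = aa, y = w[2:3] = a, z = w[3:8] = abbba.
Check: |xy| = 3 ≤ 6 and |y| = 1 ≥ 1. Reading y takes D from p5 back to p5, so every xyⁱz is accepted.
The DFA has 6 states, so the proof of the pumping lemma guarantees a repeated state among the first 6+1 visited; the segment between the two visits is the pumpable y.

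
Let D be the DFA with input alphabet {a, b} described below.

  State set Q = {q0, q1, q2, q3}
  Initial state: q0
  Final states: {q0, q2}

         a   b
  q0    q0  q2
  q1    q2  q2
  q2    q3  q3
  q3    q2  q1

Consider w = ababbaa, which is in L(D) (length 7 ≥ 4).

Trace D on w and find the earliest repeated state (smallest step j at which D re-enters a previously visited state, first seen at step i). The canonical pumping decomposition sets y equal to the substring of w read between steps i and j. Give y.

a

Run of D on w = a b a b b a a:
  step 0: q0  (start)
  step 1: q0  (read a: q0→q0)   ← first repeat (q0 seen earlier)
  step 2: q2  (read b: q0→q2)
  step 3: q3  (read a: q2→q3)
  step 4: q1  (read b: q3→q1)
  step 5: q2  (read b: q1→q2)
  step 6: q3  (read a: q2→q3)
  step 7: q2  (read a: q3→q2)

So i = 0, j = 1, giving x = w[0:0] = ε, y = w[0:1] = a, z = w[1:7] = babbaa.
Check: |xy| = 1 ≤ 4 and |y| = 1 ≥ 1. Reading y takes D from q0 back to q0, so every xyⁱz is accepted.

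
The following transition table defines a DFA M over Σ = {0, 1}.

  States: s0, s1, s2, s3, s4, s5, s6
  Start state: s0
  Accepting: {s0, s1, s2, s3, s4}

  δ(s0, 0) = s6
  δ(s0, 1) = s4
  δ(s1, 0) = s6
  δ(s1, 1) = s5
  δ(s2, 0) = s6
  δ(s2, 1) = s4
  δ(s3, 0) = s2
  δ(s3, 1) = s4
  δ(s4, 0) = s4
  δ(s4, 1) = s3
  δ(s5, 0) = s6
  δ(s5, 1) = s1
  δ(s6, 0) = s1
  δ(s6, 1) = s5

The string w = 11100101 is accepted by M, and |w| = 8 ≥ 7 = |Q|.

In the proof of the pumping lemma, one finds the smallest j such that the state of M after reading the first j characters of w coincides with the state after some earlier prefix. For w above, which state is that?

Run of M on w = 1 1 1 0 0 1 0 1:
  step 0: s0  (start)
  step 1: s4  (read 1: s0→s4)
  step 2: s3  (read 1: s4→s3)
  step 3: s4  (read 1: s3→s4)   ← first repeat (s4 seen earlier)
  step 4: s4  (read 0: s4→s4)
  step 5: s4  (read 0: s4→s4)
  step 6: s3  (read 1: s4→s3)
  step 7: s2  (read 0: s3→s2)
  step 8: s4  (read 1: s2→s4)

The earliest repeat is at step j = 3: M is in s4, which it already visited at step i = 1.
Since M has 7 states, any run of length ≥ 7 visits 7+1 states, so by pigeonhole some state repeats within the first 7 steps — that repeat gives the pumpable loop.

s4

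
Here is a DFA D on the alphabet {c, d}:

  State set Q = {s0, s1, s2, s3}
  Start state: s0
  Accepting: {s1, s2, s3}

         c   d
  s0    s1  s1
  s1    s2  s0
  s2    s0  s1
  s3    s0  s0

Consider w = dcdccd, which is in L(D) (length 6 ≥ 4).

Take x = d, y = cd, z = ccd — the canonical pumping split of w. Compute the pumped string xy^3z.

xy^3z = d·cd·cd·cd·ccd = dcdcdcdccd.
Reading y = cd takes D from s1 back to s1, so after x·y·y·y the machine is still in s1, and z then leads to the accepting state s1. Hence dcdcdcdccd ∈ L(D).

dcdcdcdccd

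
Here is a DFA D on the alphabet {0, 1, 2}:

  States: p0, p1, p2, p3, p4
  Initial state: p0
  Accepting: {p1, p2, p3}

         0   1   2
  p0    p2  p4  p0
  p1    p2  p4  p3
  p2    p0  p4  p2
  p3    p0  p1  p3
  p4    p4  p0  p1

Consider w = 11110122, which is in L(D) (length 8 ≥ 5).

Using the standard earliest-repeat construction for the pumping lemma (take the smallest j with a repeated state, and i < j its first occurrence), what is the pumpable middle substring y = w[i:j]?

Run of D on w = 1 1 1 1 0 1 2 2:
  step 0: p0  (start)
  step 1: p4  (read 1: p0→p4)
  step 2: p0  (read 1: p4→p0)   ← first repeat (p0 seen earlier)
  step 3: p4  (read 1: p0→p4)
  step 4: p0  (read 1: p4→p0)
  step 5: p2  (read 0: p0→p2)
  step 6: p4  (read 1: p2→p4)
  step 7: p1  (read 2: p4→p1)
  step 8: p3  (read 2: p1→p3)

So i = 0, j = 2, giving x = w[0:0] = ε, y = w[0:2] = 11, z = w[2:8] = 110122.
Check: |xy| = 2 ≤ 5 and |y| = 2 ≥ 1. Reading y takes D from p0 back to p0, so every xyⁱz is accepted.

11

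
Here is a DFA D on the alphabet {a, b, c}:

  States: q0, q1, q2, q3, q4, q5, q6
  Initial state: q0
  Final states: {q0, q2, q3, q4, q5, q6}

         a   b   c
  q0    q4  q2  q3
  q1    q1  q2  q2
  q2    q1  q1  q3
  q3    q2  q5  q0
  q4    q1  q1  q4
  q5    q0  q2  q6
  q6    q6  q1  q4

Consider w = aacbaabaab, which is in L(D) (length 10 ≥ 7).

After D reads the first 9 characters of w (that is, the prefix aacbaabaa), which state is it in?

State sequence: q0 -a-> q4 -a-> q1 -c-> q2 -b-> q1 -a-> q1 -a-> q1 -b-> q2 -a-> q1 -a-> q1

After reading 9 characters, D is in state q1.

q1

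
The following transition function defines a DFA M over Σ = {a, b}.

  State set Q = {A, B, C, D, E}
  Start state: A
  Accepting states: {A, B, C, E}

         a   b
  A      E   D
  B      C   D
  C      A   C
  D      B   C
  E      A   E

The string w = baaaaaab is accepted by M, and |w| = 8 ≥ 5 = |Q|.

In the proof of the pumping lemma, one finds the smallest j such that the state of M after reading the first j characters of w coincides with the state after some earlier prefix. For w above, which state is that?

A

State sequence: A -b-> D -a-> B -a-> C -a-> A -a-> E -a-> A -a-> E -b-> E
First repeat at step 4: A was already visited.

The earliest repeat is at step j = 4: M is in A, which it already visited at step i = 0.
The DFA has 5 states, so the proof of the pumping lemma guarantees a repeated state among the first 5+1 visited; the segment between the two visits is the pumpable y.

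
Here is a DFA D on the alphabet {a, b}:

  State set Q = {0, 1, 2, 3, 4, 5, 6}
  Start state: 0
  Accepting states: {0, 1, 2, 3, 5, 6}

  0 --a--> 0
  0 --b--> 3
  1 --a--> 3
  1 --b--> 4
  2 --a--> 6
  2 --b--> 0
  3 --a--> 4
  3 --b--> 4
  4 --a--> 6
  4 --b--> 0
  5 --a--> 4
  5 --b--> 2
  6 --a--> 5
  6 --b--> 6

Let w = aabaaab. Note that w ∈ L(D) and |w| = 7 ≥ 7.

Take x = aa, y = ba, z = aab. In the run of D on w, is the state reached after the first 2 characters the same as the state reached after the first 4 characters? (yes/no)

no

State sequence: 0 -a-> 0 -a-> 0 -b-> 3 -a-> 4

After x (step 2): 0. After xy (step 4): 4.
They differ (0 ≠ 4), so y is not a cycle from the state after x; this split is not the one the pumping-lemma construction produces, and pumping y need not keep the string in L(D).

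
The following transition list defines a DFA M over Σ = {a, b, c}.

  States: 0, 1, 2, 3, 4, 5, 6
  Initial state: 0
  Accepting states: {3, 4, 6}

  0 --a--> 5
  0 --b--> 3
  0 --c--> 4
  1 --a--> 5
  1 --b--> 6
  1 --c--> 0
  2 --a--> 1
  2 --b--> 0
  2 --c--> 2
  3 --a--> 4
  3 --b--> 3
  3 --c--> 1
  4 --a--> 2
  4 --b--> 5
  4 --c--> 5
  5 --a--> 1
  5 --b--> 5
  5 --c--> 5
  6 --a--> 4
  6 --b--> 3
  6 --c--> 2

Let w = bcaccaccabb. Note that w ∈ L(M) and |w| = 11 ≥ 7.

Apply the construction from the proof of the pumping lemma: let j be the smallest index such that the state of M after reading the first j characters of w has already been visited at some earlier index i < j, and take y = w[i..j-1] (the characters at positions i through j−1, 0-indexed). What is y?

c

State sequence: 0 -b-> 3 -c-> 1 -a-> 5 -c-> 5 -c-> 5 -a-> 1 -c-> 0 -c-> 4 -a-> 2 -b-> 0 -b-> 3
First repeat at step 4: 5 was already visited.

So i = 3, j = 4, giving x = w[0:3] = bca, y = w[3:4] = c, z = w[4:11] = caccabb.
Check: |xy| = 4 ≤ 7 and |y| = 1 ≥ 1. Reading y takes M from 5 back to 5, so every xyⁱz is accepted.
With |Q| = 7, pigeonhole forces a state repeat no later than step 7; the substring read between the first and second visits to that state can be pumped.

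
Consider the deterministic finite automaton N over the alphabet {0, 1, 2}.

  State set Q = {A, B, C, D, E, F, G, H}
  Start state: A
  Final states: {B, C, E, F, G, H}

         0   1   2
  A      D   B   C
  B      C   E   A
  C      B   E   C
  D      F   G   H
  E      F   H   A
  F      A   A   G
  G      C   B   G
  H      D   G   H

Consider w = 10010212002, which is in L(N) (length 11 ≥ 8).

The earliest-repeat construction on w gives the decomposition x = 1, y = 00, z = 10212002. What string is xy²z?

1000010212002

xy^2z = 1·00·00·10212002 = 1000010212002.
Reading y = 00 takes N from B back to B, so after x·y·y the machine is still in B, and z then leads to the accepting state G. Hence 1000010212002 ∈ L(N).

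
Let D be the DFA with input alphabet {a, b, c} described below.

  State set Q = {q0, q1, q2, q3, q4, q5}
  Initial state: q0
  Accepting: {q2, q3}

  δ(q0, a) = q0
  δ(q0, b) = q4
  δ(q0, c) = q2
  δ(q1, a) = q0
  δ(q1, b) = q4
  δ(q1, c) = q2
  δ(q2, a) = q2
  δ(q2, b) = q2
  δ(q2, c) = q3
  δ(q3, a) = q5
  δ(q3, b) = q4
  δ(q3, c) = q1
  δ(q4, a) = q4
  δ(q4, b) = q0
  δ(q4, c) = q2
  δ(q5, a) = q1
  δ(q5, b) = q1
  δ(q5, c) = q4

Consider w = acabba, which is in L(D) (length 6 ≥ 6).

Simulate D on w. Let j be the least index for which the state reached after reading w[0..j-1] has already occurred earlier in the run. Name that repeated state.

State sequence: q0 -a-> q0 -c-> q2 -a-> q2 -b-> q2 -b-> q2 -a-> q2
First repeat at step 1: q0 was already visited.

The earliest repeat is at step j = 1: D is in q0, which it already visited at step i = 0.

q0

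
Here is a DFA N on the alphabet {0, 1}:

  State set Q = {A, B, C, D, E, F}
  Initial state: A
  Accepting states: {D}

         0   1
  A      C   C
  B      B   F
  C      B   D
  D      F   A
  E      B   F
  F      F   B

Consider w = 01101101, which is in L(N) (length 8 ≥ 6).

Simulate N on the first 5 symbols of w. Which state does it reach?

State sequence: A -0-> C -1-> D -1-> A -0-> C -1-> D

After reading 5 characters, N is in state D.

D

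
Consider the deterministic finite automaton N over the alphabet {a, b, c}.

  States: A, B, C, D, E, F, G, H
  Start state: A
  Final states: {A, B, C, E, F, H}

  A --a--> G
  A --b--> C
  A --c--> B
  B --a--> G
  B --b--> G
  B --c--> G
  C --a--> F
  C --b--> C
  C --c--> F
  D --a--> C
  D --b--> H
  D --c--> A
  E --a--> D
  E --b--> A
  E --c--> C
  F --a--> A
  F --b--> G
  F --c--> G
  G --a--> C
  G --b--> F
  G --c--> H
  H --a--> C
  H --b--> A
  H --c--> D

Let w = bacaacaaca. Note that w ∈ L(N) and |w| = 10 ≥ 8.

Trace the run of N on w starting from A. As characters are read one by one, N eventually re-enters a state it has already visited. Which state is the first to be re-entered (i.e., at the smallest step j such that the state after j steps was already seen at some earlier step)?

Run of N on w = b a c a a c a a c a:
  step 0: A  (start)
  step 1: C  (read b: A→C)
  step 2: F  (read a: C→F)
  step 3: G  (read c: F→G)
  step 4: C  (read a: G→C)   ← first repeat (C seen earlier)
  step 5: F  (read a: C→F)
  step 6: G  (read c: F→G)
  step 7: C  (read a: G→C)
  step 8: F  (read a: C→F)
  step 9: G  (read c: F→G)
  step 10: C  (read a: G→C)

The earliest repeat is at step j = 4: N is in C, which it already visited at step i = 1.
Since N has 8 states, any run of length ≥ 8 visits 8+1 states, so by pigeonhole some state repeats within the first 8 steps — that repeat gives the pumpable loop.

C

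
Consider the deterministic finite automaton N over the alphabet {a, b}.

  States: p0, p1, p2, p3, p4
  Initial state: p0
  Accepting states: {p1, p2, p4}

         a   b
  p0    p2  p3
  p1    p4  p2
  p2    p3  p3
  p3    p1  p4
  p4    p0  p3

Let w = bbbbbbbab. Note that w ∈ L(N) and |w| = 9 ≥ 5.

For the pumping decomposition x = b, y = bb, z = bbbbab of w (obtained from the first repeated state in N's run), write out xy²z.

xy^2z = b·bb·bb·bbbbab = bbbbbbbbbab.
Reading y = bb takes N from p3 back to p3, so after x·y·y the machine is still in p3, and z then leads to the accepting state p2. Hence bbbbbbbbbab ∈ L(N).

bbbbbbbbbab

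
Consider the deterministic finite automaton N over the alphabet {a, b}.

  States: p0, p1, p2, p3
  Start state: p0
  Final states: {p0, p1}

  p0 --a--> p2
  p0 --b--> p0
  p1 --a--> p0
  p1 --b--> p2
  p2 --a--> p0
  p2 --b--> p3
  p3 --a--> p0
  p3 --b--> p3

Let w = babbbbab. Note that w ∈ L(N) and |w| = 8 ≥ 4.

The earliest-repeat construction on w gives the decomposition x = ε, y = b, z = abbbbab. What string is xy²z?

xy^2z = ε·b·b·abbbbab = bbabbbbab.
Reading y = b takes N from p0 back to p0, so after x·y·y the machine is still in p0, and z then leads to the accepting state p0. Hence bbabbbbab ∈ L(N).

bbabbbbab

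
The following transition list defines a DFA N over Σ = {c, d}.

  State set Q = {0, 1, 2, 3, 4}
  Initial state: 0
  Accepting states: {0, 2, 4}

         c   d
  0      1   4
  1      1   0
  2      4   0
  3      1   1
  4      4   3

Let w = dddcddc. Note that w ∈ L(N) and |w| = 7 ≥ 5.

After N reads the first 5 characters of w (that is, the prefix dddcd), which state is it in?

0

State sequence: 0 -d-> 4 -d-> 3 -d-> 1 -c-> 1 -d-> 0

After reading 5 characters, N is in state 0.
(This kind of state-tracing is the core of the pumping-lemma construction: with 5 states, pigeonhole forces a repeat within the first 5 steps.)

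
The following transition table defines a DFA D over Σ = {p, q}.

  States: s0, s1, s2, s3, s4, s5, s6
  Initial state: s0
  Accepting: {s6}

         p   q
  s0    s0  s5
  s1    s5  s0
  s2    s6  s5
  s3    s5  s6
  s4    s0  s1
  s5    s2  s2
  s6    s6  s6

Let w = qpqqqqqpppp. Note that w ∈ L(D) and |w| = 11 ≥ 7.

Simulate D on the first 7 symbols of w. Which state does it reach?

State sequence: s0 -q-> s5 -p-> s2 -q-> s5 -q-> s2 -q-> s5 -q-> s2 -q-> s5

After reading 7 characters, D is in state s5.

s5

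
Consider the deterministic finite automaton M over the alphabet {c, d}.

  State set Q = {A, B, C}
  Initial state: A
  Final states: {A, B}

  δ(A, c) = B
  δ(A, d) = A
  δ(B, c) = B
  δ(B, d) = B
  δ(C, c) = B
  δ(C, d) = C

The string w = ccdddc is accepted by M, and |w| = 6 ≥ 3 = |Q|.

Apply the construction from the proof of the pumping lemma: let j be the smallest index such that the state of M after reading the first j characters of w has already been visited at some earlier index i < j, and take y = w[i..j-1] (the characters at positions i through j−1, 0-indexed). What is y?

Run of M on w = c c d d d c:
  step 0: A  (start)
  step 1: B  (read c: A→B)
  step 2: B  (read c: B→B)   ← first repeat (B seen earlier)
  step 3: B  (read d: B→B)
  step 4: B  (read d: B→B)
  step 5: B  (read d: B→B)
  step 6: B  (read c: B→B)

So i = 1, j = 2, giving x = w[0:1] = c, y = w[1:2] = c, z = w[2:6] = dddc.
Check: |xy| = 2 ≤ 3 and |y| = 1 ≥ 1. Reading y takes M from B back to B, so every xyⁱz is accepted.

c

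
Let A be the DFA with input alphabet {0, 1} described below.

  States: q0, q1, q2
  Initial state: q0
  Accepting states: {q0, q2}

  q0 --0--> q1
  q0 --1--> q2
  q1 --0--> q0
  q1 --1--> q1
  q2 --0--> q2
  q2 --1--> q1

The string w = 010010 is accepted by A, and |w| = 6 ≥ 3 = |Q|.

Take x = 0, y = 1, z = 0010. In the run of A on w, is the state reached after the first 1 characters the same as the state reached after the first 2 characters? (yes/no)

yes

Run of A on the first 2 characters of w = 0 1:
  step 0: q0  (start)
  step 1: q1  (read 0: q0→q1)
  step 2: q1  (read 1: q1→q1)

After x (step 1): q1. After xy (step 2): q1.
They match, so y = 1 drives A around a cycle from q1 back to itself; pumping y any number of times keeps A in q1 before reading z, and xyⁱz ∈ L(A) for every i ≥ 0.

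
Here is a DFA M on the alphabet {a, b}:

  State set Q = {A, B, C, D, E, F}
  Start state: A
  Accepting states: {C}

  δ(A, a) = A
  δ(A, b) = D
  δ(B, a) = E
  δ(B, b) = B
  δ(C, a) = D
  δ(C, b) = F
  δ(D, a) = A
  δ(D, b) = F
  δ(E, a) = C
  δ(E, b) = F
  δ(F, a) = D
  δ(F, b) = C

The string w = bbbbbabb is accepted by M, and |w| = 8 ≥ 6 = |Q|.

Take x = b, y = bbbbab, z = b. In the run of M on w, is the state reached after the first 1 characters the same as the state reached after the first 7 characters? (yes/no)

Run of M on the first 7 characters of w = b b b b b a b:
  step 0: A  (start)
  step 1: D  (read b: A→D)
  step 2: F  (read b: D→F)
  step 3: C  (read b: F→C)
  step 4: F  (read b: C→F)
  step 5: C  (read b: F→C)
  step 6: D  (read a: C→D)
  step 7: F  (read b: D→F)

After x (step 1): D. After xy (step 7): F.
They differ (D ≠ F), so y is not a cycle from the state after x; this split is not the one the pumping-lemma construction produces, and pumping y need not keep the string in L(M).

no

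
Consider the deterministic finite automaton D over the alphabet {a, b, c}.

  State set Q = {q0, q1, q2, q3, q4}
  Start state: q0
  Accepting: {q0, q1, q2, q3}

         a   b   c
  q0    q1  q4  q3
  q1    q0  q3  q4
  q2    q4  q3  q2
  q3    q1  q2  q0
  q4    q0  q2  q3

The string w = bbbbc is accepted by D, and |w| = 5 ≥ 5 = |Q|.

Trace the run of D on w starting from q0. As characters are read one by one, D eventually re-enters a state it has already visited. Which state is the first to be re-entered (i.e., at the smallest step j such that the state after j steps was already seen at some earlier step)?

Run of D on w = b b b b c:
  step 0: q0  (start)
  step 1: q4  (read b: q0→q4)
  step 2: q2  (read b: q4→q2)
  step 3: q3  (read b: q2→q3)
  step 4: q2  (read b: q3→q2)   ← first repeat (q2 seen earlier)
  step 5: q2  (read c: q2→q2)

The earliest repeat is at step j = 4: D is in q2, which it already visited at step i = 2.
Since D has 5 states, any run of length ≥ 5 visits 5+1 states, so by pigeonhole some state repeats within the first 5 steps — that repeat gives the pumpable loop.

q2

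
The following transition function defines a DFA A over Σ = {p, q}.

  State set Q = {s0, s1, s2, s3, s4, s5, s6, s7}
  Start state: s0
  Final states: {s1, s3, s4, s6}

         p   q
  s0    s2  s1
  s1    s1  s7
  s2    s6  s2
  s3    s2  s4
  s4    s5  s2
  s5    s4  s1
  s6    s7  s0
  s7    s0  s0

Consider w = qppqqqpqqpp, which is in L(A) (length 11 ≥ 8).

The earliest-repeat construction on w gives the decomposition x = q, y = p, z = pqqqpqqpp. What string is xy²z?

qpppqqqpqqpp

xy^2z = q·p·p·pqqqpqqpp = qpppqqqpqqpp.
Reading y = p takes A from s1 back to s1, so after x·y·y the machine is still in s1, and z then leads to the accepting state s6. Hence qpppqqqpqqpp ∈ L(A).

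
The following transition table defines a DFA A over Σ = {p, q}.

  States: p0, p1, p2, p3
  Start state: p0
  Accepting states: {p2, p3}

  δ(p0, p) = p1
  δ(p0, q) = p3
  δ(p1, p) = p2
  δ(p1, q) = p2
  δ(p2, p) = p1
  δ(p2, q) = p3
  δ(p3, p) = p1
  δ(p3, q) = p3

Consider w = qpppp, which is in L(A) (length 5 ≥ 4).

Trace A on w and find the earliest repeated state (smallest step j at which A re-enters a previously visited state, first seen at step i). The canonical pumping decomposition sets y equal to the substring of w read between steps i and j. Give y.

pp

State sequence: p0 -q-> p3 -p-> p1 -p-> p2 -p-> p1 -p-> p2
First repeat at step 4: p1 was already visited.

So i = 2, j = 4, giving x = w[0:2] = qp, y = w[2:4] = pp, z = w[4:5] = p.
Check: |xy| = 4 ≤ 4 and |y| = 2 ≥ 1. Reading y takes A from p1 back to p1, so every xyⁱz is accepted.
With |Q| = 4, pigeonhole forces a state repeat no later than step 4; the substring read between the first and second visits to that state can be pumped.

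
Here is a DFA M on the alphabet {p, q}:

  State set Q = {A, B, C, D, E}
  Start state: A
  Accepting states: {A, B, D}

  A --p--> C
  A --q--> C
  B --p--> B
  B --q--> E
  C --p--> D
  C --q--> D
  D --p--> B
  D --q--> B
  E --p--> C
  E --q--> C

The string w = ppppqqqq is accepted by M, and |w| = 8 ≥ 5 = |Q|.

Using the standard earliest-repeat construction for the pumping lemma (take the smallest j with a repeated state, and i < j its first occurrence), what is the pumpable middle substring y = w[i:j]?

Run of M on w = p p p p q q q q:
  step 0: A  (start)
  step 1: C  (read p: A→C)
  step 2: D  (read p: C→D)
  step 3: B  (read p: D→B)
  step 4: B  (read p: B→B)   ← first repeat (B seen earlier)
  step 5: E  (read q: B→E)
  step 6: C  (read q: E→C)
  step 7: D  (read q: C→D)
  step 8: B  (read q: D→B)

So i = 3, j = 4, giving x = w[0:3] = ppp, y = w[3:4] = p, z = w[4:8] = qqqq.
Check: |xy| = 4 ≤ 5 and |y| = 1 ≥ 1. Reading y takes M from B back to B, so every xyⁱz is accepted.
With |Q| = 5, pigeonhole forces a state repeat no later than step 5; the substring read between the first and second visits to that state can be pumped.

p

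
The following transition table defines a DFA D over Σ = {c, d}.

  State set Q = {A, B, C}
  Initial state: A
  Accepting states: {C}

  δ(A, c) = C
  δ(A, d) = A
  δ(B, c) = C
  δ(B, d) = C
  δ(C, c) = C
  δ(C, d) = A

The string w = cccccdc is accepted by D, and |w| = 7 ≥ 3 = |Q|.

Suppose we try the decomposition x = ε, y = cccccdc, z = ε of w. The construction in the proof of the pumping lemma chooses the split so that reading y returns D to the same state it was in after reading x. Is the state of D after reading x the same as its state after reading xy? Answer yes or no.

Run of D on the first 7 characters of w = c c c c c d c:
  step 0: A  (start)
  step 1: C  (read c: A→C)
  step 2: C  (read c: C→C)
  step 3: C  (read c: C→C)
  step 4: C  (read c: C→C)
  step 5: C  (read c: C→C)
  step 6: A  (read d: C→A)
  step 7: C  (read c: A→C)

After x (step 0): A. After xy (step 7): C.
They differ (A ≠ C), so y is not a cycle from the state after x; this split is not the one the pumping-lemma construction produces, and pumping y need not keep the string in L(D).

no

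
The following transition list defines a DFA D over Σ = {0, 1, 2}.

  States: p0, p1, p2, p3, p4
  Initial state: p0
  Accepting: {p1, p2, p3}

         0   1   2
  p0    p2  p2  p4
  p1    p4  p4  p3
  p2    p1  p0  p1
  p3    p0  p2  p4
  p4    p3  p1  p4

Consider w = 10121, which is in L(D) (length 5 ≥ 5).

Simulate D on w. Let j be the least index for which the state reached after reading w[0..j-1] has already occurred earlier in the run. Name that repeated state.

p4

State sequence: p0 -1-> p2 -0-> p1 -1-> p4 -2-> p4 -1-> p1
First repeat at step 4: p4 was already visited.

The earliest repeat is at step j = 4: D is in p4, which it already visited at step i = 3.
The DFA has 5 states, so the proof of the pumping lemma guarantees a repeated state among the first 5+1 visited; the segment between the two visits is the pumpable y.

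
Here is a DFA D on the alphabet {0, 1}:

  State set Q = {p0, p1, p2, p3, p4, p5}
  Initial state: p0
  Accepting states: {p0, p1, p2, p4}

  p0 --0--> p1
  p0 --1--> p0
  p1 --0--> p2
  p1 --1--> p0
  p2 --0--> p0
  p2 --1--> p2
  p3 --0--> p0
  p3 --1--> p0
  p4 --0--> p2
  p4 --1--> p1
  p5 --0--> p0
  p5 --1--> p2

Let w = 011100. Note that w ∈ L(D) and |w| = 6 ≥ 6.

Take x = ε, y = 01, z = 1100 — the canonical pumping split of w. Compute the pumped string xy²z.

01011100

xy^2z = ε·01·01·1100 = 01011100.
Reading y = 01 takes D from p0 back to p0, so after x·y·y the machine is still in p0, and z then leads to the accepting state p2. Hence 01011100 ∈ L(D).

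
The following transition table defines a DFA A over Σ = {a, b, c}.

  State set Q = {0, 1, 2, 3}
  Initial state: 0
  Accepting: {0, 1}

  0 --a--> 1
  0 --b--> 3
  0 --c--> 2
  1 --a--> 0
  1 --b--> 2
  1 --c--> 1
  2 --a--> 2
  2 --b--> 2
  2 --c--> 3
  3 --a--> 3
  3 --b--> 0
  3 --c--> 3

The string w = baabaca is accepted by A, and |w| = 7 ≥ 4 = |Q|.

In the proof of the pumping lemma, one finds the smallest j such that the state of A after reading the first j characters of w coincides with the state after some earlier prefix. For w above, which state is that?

State sequence: 0 -b-> 3 -a-> 3 -a-> 3 -b-> 0 -a-> 1 -c-> 1 -a-> 0
First repeat at step 2: 3 was already visited.

The earliest repeat is at step j = 2: A is in 3, which it already visited at step i = 1.

3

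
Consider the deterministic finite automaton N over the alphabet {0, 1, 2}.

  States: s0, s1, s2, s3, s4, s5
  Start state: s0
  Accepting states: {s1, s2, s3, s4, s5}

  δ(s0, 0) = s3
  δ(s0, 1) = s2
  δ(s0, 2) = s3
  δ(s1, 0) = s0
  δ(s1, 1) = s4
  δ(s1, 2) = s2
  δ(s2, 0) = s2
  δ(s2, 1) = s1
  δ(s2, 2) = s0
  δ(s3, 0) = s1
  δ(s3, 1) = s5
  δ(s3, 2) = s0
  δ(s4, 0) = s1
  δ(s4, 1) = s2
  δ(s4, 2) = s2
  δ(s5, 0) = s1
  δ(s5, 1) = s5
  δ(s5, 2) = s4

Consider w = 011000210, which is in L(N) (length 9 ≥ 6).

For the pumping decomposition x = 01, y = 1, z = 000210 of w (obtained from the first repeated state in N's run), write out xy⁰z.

xy⁰z = xz = 01·000210 = 01000210.
Reading y = 1 takes N from s5 back to s5, so after x the machine is still in s5, and z then leads to the accepting state s2. Hence 01000210 ∈ L(N).

01000210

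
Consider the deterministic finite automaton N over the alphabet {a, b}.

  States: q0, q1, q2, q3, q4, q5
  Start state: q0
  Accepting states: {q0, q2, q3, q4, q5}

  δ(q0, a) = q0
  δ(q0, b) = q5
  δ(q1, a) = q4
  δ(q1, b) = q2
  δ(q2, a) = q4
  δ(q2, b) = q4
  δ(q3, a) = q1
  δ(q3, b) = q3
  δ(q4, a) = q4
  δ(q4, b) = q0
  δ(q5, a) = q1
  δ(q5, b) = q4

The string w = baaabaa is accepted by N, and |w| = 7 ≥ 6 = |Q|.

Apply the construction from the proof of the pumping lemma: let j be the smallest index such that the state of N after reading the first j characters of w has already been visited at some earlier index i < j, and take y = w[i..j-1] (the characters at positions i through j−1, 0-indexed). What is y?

State sequence: q0 -b-> q5 -a-> q1 -a-> q4 -a-> q4 -b-> q0 -a-> q0 -a-> q0
First repeat at step 4: q4 was already visited.

So i = 3, j = 4, giving x = w[0:3] = baa, y = w[3:4] = a, z = w[4:7] = baa.
Check: |xy| = 4 ≤ 6 and |y| = 1 ≥ 1. Reading y takes N from q4 back to q4, so every xyⁱz is accepted.
Since N has 6 states, any run of length ≥ 6 visits 6+1 states, so by pigeonhole some state repeats within the first 6 steps — that repeat gives the pumpable loop.

a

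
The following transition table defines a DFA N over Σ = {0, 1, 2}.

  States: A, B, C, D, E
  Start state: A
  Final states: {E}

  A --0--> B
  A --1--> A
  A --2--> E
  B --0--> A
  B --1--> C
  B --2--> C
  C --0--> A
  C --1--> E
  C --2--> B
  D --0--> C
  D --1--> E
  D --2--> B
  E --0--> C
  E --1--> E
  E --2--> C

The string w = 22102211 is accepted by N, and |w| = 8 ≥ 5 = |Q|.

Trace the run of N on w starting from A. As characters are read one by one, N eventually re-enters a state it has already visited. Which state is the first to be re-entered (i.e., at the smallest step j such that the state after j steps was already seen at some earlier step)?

State sequence: A -2-> E -2-> C -1-> E -0-> C -2-> B -2-> C -1-> E -1-> E
First repeat at step 3: E was already visited.

The earliest repeat is at step j = 3: N is in E, which it already visited at step i = 1.

E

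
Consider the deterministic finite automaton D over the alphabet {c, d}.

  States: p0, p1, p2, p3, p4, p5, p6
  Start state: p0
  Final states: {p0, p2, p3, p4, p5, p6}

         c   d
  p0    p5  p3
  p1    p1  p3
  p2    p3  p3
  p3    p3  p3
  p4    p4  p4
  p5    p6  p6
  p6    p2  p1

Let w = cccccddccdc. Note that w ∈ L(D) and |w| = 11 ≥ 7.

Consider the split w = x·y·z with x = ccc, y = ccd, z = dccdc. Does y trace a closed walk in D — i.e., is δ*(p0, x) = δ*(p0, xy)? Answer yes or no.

State sequence: p0 -c-> p5 -c-> p6 -c-> p2 -c-> p3 -c-> p3 -d-> p3

After x (step 3): p2. After xy (step 6): p3.
They differ (p2 ≠ p3), so y is not a cycle from the state after x; this split is not the one the pumping-lemma construction produces, and pumping y need not keep the string in L(D).

no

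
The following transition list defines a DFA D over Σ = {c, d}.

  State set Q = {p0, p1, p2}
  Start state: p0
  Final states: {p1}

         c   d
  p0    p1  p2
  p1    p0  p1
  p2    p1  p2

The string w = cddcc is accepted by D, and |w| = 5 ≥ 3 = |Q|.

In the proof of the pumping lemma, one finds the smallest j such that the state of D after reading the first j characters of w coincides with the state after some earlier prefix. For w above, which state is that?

p1

Run of D on w = c d d c c:
  step 0: p0  (start)
  step 1: p1  (read c: p0→p1)
  step 2: p1  (read d: p1→p1)   ← first repeat (p1 seen earlier)
  step 3: p1  (read d: p1→p1)
  step 4: p0  (read c: p1→p0)
  step 5: p1  (read c: p0→p1)

The earliest repeat is at step j = 2: D is in p1, which it already visited at step i = 1.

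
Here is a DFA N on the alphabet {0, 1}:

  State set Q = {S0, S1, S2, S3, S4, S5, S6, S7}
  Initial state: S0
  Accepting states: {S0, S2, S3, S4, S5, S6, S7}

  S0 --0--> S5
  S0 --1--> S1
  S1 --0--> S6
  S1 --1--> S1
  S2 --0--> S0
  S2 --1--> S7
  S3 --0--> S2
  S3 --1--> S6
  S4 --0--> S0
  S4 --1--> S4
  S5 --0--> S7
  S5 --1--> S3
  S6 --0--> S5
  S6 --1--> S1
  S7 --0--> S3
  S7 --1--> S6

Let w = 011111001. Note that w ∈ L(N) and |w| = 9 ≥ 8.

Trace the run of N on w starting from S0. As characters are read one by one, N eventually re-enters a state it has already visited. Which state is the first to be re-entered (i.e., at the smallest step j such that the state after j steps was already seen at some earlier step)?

State sequence: S0 -0-> S5 -1-> S3 -1-> S6 -1-> S1 -1-> S1 -1-> S1 -0-> S6 -0-> S5 -1-> S3
First repeat at step 5: S1 was already visited.

The earliest repeat is at step j = 5: N is in S1, which it already visited at step i = 4.

S1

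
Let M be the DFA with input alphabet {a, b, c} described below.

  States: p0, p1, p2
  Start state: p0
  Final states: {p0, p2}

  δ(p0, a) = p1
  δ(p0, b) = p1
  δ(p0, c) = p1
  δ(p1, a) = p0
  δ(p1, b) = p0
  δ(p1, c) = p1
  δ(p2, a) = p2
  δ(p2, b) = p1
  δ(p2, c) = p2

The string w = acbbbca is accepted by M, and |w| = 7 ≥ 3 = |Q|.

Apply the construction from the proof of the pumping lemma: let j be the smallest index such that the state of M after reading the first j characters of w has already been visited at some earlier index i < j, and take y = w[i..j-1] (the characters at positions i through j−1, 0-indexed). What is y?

c

Run of M on w = a c b b b c a:
  step 0: p0  (start)
  step 1: p1  (read a: p0→p1)
  step 2: p1  (read c: p1→p1)   ← first repeat (p1 seen earlier)
  step 3: p0  (read b: p1→p0)
  step 4: p1  (read b: p0→p1)
  step 5: p0  (read b: p1→p0)
  step 6: p1  (read c: p0→p1)
  step 7: p0  (read a: p1→p0)

So i = 1, j = 2, giving x = w[0:1] = a, y = w[1:2] = c, z = w[2:7] = bbbca.
Check: |xy| = 2 ≤ 3 and |y| = 1 ≥ 1. Reading y takes M from p1 back to p1, so every xyⁱz is accepted.
Since M has 3 states, any run of length ≥ 3 visits 3+1 states, so by pigeonhole some state repeats within the first 3 steps — that repeat gives the pumpable loop.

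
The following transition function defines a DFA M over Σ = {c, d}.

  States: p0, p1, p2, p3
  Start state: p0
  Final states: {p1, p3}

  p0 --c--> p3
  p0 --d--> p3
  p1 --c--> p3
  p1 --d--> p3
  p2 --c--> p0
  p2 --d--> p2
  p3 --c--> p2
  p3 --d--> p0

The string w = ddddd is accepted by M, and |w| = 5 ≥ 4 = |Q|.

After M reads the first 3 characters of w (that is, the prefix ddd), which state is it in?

Run of M on the first 3 characters of w = d d d:
  step 0: p0  (start)
  step 1: p3  (read d: p0→p3)
  step 2: p0  (read d: p3→p0)
  step 3: p3  (read d: p0→p3)

After reading 3 characters, M is in state p3.
(This kind of state-tracing is the core of the pumping-lemma construction: with 4 states, pigeonhole forces a repeat within the first 4 steps.)

p3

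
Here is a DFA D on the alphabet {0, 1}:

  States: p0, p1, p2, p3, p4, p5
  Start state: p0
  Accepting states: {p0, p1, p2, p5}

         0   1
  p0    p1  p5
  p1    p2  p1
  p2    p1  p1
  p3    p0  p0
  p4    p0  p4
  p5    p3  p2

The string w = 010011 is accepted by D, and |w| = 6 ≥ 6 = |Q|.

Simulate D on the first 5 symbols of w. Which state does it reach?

Run of D on the first 5 characters of w = 0 1 0 0 1:
  step 0: p0  (start)
  step 1: p1  (read 0: p0→p1)
  step 2: p1  (read 1: p1→p1)
  step 3: p2  (read 0: p1→p2)
  step 4: p1  (read 0: p2→p1)
  step 5: p1  (read 1: p1→p1)

After reading 5 characters, D is in state p1.

p1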